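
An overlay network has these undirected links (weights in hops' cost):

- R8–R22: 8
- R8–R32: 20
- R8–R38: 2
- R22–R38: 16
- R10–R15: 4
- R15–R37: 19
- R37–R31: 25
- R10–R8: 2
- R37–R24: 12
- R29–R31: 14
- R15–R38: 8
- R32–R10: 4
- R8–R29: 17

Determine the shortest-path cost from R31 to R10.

Candidate routes:
R31 → R29 → R8 → R10: 14+17+2 = 33
R31 → R29 → R8 → R38 → R15 → R10: 14+17+2+8+4 = 45
The minimum is 33 hops' cost via R31 → R29 → R8 → R10.

33 hops' cost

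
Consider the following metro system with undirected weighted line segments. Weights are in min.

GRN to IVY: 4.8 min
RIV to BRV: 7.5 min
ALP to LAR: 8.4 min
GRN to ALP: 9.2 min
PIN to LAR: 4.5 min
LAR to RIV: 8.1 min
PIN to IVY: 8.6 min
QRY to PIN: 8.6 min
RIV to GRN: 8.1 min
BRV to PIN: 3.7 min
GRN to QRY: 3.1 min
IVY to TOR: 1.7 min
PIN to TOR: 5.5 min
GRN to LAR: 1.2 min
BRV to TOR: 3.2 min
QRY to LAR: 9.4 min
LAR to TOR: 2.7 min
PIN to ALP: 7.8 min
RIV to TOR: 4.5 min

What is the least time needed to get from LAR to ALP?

Shortest distances from LAR:
LAR: 0
GRN: 1.2  (via LAR)
TOR: 2.7  (via LAR)
QRY: 4.3  (via GRN)
IVY: 4.4  (via TOR)
PIN: 4.5  (via LAR)
BRV: 5.9  (via TOR)
RIV: 7.2  (via TOR)
ALP: 8.4  (via LAR)
Shortest route: LAR → ALP = 8.4 min.

8.4 min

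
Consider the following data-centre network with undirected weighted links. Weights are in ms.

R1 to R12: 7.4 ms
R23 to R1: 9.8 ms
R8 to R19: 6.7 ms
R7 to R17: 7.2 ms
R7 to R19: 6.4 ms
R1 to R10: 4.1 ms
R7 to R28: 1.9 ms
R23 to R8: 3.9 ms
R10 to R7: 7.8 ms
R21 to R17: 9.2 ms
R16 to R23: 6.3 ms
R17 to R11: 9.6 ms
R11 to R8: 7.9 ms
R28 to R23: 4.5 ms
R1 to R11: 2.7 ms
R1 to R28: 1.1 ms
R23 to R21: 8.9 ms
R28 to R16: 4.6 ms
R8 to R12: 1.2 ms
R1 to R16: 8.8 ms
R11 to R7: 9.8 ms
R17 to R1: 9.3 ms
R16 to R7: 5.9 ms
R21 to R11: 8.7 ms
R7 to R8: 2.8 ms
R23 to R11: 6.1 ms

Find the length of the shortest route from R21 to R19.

19.5 ms

Candidate routes:
R21 - R11 - R1 - R28 - R7 - R19: 8.7+2.7+1.1+1.9+6.4 = 20.8
R21 - R23 - R8 - R19: 8.9+3.9+6.7 = 19.5
Cheapest is R21 - R23 - R8 - R19 at 19.5 ms.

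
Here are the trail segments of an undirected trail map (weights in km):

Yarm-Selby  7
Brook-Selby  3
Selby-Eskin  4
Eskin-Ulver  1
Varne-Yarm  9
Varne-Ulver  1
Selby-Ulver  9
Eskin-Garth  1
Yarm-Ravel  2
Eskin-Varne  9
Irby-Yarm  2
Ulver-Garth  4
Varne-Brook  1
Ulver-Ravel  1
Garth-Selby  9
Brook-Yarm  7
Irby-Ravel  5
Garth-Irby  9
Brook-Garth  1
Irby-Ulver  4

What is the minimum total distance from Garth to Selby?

Enumerating some paths:
Garth → Brook → Selby: 1+3 = 4
Garth → Eskin → Selby: 1+4 = 5
Garth → Brook → Varne → Ulver → Eskin → Selby: 1+1+1+1+4 = 8
Garth → Eskin → Ulver → Varne → Brook → Selby: 1+1+1+1+3 = 7
The minimum is 4 km via Garth → Brook → Selby.

4 km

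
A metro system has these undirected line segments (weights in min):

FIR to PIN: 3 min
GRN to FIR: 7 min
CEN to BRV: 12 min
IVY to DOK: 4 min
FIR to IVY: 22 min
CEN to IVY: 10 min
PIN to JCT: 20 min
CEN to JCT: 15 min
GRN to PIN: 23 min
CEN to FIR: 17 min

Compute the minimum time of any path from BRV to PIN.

Settle nodes by increasing distance from BRV:
BRV: 0
CEN: 12  (via BRV)
IVY: 22  (via CEN)
DOK: 26  (via IVY)
JCT: 27  (via CEN)
FIR: 29  (via CEN)
PIN: 32  (via FIR)
Shortest route: BRV → CEN → FIR → PIN = 32 min.

32 min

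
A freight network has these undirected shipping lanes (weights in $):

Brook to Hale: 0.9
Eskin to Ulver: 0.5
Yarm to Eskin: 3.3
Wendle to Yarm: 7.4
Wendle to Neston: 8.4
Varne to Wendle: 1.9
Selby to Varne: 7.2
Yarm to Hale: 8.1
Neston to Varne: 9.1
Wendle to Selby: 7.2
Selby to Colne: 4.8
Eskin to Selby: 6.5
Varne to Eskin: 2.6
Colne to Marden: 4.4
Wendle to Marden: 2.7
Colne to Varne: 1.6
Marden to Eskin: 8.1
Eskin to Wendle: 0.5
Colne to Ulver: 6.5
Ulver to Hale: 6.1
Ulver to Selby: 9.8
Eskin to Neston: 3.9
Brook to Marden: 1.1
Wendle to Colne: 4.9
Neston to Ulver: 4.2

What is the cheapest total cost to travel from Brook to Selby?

$10.3

Enumerating some paths:
Brook - Marden - Wendle - Varne - Colne - Selby: 1.1+2.7+1.9+1.6+4.8 = 12.1
Brook - Marden - Wendle - Selby: 1.1+2.7+7.2 = 11
Brook - Marden - Colne - Selby: 1.1+4.4+4.8 = 10.3
Brook - Marden - Wendle - Eskin - Selby: 1.1+2.7+0.5+6.5 = 10.8
The minimum is $10.3 via Brook - Marden - Colne - Selby.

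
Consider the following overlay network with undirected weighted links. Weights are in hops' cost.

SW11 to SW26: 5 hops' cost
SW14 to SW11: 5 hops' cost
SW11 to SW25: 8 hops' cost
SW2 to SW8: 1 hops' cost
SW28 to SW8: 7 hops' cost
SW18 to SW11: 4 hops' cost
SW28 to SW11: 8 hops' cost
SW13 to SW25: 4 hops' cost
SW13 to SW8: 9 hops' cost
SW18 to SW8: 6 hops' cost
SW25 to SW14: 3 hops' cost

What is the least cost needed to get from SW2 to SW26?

Compare a few routes:
SW2 → SW8 → SW18 → SW11 → SW26: 1+6+4+5 = 16
SW2 → SW8 → SW28 → SW11 → SW26: 1+7+8+5 = 21
The minimum is 16 hops' cost via SW2 → SW8 → SW18 → SW11 → SW26.

16 hops' cost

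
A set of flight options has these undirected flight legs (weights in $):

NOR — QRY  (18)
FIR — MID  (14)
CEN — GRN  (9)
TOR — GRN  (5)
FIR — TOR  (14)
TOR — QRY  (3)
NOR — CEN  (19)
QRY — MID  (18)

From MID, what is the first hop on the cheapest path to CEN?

Enumerating some paths:
MID → QRY → TOR → GRN → CEN: 18+3+5+9 = 35
MID → FIR → TOR → QRY → NOR → CEN: 14+14+3+18+19 = 68
MID → FIR → TOR → GRN → CEN: 14+14+5+9 = 42
MID → QRY → NOR → CEN: 18+18+19 = 55
Cheapest is MID → QRY → TOR → GRN → CEN at $35.
So from MID the first move is to QRY.

QRY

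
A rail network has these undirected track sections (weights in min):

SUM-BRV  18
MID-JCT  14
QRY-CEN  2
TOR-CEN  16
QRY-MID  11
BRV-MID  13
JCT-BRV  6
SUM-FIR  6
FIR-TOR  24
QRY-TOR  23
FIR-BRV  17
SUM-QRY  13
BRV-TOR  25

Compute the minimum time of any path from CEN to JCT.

Compare a few routes:
CEN - QRY - MID - BRV - JCT: 2+11+13+6 = 32
CEN - QRY - SUM - BRV - JCT: 2+13+18+6 = 39
CEN - QRY - MID - JCT: 2+11+14 = 27
Cheapest is CEN - QRY - MID - JCT at 27 min.

27 min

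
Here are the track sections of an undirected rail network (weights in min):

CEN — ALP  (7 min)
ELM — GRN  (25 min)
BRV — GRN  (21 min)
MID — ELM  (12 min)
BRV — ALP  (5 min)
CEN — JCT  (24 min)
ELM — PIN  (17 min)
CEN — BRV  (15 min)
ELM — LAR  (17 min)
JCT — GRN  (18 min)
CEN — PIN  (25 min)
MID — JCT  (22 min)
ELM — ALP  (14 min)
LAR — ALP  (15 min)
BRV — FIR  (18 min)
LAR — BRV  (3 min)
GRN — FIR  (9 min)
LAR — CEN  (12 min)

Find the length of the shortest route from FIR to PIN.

51 min

Enumerating some paths:
FIR → BRV → ALP → CEN → PIN: 18+5+7+25 = 55
FIR → GRN → ELM → PIN: 9+25+17 = 51
FIR → BRV → ALP → ELM → PIN: 18+5+14+17 = 54
FIR → BRV → LAR → ELM → PIN: 18+3+17+17 = 55
Cheapest is FIR → GRN → ELM → PIN at 51 min.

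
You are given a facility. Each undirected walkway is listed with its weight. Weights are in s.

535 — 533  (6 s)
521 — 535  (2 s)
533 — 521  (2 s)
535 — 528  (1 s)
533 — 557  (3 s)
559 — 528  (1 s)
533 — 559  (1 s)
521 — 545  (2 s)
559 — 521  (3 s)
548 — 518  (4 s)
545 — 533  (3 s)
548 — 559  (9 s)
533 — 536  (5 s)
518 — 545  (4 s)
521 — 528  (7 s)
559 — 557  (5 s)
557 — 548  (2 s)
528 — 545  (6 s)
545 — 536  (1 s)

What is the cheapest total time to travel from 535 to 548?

Enumerating some paths:
535–528–559–533–557–548: 1+1+1+3+2 = 8
535–528–559–557–548: 1+1+5+2 = 9
535–521–533–557–548: 2+2+3+2 = 9
The minimum is 8 s via 535–528–559–533–557–548.

8 s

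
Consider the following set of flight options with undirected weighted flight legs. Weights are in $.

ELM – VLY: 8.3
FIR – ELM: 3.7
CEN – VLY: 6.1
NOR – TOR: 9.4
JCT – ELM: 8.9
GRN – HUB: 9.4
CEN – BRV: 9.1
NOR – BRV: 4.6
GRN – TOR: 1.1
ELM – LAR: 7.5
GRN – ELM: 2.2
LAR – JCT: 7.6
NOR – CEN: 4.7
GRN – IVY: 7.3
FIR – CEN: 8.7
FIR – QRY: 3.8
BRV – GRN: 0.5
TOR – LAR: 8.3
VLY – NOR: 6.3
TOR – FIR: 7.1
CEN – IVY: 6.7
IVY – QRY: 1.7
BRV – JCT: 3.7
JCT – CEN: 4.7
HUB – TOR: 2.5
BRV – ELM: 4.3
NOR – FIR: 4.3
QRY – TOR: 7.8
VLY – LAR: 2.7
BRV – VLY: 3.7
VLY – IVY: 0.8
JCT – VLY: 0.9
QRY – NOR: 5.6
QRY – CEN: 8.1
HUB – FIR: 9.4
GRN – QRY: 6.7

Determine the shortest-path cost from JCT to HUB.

Shortest distances from JCT:
JCT: 0
VLY: 0.9  (via JCT)
IVY: 1.7  (via VLY)
QRY: 3.4  (via IVY)
LAR: 3.6  (via VLY)
BRV: 3.7  (via JCT)
GRN: 4.2  (via BRV)
CEN: 4.7  (via JCT)
TOR: 5.3  (via GRN)
ELM: 6.4  (via GRN)
FIR: 7.2  (via QRY)
NOR: 7.2  (via VLY)
HUB: 7.8  (via TOR)
Shortest route: JCT–BRV–GRN–TOR–HUB = $7.8.

$7.8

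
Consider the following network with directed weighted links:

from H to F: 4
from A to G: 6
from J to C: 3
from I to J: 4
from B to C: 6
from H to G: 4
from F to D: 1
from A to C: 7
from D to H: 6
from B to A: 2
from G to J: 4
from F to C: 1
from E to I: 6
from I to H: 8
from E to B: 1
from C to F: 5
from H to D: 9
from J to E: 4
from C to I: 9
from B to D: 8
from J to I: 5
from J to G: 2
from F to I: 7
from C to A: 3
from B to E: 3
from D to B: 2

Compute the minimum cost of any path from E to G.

Settle nodes by increasing distance from E:
E: 0
B: 1  (via E)
A: 3  (via B)
I: 6  (via E)
C: 7  (via B)
D: 9  (via B)
G: 9  (via A)
Shortest route: E–B–A–G = 9.

9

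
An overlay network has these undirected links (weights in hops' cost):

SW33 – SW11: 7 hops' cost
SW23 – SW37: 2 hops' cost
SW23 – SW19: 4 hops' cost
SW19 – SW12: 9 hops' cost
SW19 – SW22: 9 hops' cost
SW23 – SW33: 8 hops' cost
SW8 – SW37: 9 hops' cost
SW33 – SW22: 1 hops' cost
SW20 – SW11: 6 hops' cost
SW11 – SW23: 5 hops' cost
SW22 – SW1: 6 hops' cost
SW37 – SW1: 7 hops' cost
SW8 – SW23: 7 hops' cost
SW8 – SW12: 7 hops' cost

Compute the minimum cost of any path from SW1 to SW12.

22 hops' cost

Enumerating some paths:
SW1 → SW37 → SW23 → SW19 → SW12: 7+2+4+9 = 22
SW1 → SW22 → SW19 → SW12: 6+9+9 = 24
SW1 → SW37 → SW8 → SW12: 7+9+7 = 23
SW1 → SW37 → SW23 → SW8 → SW12: 7+2+7+7 = 23
Cheapest is SW1 → SW37 → SW23 → SW19 → SW12 at 22 hops' cost.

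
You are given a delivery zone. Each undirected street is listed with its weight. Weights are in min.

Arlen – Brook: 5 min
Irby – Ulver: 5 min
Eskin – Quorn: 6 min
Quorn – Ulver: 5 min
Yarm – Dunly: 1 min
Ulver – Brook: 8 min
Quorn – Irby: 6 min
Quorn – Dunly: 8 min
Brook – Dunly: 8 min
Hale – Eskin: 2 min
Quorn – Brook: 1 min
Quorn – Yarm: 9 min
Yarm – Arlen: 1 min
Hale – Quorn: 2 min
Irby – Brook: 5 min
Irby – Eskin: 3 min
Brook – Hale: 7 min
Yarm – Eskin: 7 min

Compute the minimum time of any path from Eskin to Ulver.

8 min

Settle nodes by increasing distance from Eskin:
Eskin: 0
Hale: 2  (via Eskin)
Irby: 3  (via Eskin)
Quorn: 4  (via Hale)
Brook: 5  (via Quorn)
Yarm: 7  (via Eskin)
Dunly: 8  (via Yarm)
Arlen: 8  (via Yarm)
Ulver: 8  (via Irby)
Shortest route: Eskin → Irby → Ulver = 8 min.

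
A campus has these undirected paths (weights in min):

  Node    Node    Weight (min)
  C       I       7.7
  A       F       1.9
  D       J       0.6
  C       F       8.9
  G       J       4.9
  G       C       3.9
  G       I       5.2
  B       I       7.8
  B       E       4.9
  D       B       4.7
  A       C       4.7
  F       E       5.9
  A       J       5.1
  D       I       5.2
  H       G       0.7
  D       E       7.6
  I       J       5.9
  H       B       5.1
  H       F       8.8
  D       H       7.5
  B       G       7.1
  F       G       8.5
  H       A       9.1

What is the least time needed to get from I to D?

5.2 min

Compare a few routes:
I–D: 5.2 = 5.2
I–J–D: 5.9+0.6 = 6.5
The minimum is 5.2 min via I–D.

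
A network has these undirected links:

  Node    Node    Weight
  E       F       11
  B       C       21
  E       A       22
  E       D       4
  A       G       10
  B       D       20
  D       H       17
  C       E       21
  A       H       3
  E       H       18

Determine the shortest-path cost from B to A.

Candidate routes:
B → D → E → A: 20+4+22 = 46
B → D → H → A: 20+17+3 = 40
B → D → E → H → A: 20+4+18+3 = 45
The minimum is 40 via B → D → H → A.

40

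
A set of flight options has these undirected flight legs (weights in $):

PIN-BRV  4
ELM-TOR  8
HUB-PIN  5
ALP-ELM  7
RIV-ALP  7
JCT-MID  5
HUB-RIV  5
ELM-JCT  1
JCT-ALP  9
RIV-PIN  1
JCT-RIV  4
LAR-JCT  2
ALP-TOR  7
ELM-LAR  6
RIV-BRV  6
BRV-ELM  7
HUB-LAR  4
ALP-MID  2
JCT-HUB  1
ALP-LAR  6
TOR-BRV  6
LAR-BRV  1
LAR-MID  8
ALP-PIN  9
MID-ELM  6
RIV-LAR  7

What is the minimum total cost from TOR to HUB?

Enumerating some paths:
TOR - ELM - JCT - LAR - HUB: 8+1+2+4 = 15
TOR - BRV - LAR - HUB: 6+1+4 = 11
TOR - BRV - LAR - JCT - HUB: 6+1+2+1 = 10
The minimum is $10 via TOR - BRV - LAR - JCT - HUB.

$10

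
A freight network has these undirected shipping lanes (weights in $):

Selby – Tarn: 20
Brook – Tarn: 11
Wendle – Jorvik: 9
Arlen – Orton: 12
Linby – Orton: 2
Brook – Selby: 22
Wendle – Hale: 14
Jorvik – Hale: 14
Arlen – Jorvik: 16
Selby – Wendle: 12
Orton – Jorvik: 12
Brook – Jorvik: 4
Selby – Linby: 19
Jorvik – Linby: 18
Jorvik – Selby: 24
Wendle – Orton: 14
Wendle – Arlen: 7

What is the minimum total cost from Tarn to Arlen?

$31

Running Dijkstra from Tarn:
Tarn: 0
Brook: 11  (via Tarn)
Jorvik: 15  (via Brook)
Selby: 20  (via Tarn)
Wendle: 24  (via Jorvik)
Orton: 27  (via Jorvik)
Linby: 29  (via Orton)
Hale: 29  (via Jorvik)
Arlen: 31  (via Jorvik)
Shortest route: Tarn–Brook–Jorvik–Arlen = $31.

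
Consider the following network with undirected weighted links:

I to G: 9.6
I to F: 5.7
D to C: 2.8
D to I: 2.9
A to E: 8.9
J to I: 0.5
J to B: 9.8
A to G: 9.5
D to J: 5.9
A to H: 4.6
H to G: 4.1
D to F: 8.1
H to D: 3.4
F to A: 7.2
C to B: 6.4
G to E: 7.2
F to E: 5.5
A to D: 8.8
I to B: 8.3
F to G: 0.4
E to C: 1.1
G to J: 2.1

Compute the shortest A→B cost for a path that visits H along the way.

Best A to H: A → H costing 4.6
Best H to B: H → D → C → B costing 12.6
Total via H: 4.6 + 12.6 = 17.2.

17.2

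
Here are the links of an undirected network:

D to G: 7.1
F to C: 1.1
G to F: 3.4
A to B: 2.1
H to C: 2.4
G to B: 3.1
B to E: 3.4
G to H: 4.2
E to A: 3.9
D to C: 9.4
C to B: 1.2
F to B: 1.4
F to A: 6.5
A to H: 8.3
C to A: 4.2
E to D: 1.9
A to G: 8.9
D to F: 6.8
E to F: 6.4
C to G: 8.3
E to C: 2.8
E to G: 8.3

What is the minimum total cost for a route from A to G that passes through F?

Best A to F: A–B–F costing 3.5
Best F to G: F–G costing 3.4
Total via F: 3.5 + 3.4 = 6.9.

6.9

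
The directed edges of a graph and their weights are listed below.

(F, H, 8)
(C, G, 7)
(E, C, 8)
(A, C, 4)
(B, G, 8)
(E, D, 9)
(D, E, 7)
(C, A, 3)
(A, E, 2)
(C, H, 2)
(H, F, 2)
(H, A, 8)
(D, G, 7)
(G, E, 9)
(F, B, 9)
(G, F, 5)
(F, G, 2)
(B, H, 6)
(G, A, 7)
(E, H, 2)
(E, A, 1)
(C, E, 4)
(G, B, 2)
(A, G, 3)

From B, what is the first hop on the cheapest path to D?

H

Compare a few routes:
B → G → E → D: 8+9+9 = 26
B → H → A → E → D: 6+8+2+9 = 25
The minimum is 25 via B → H → A → E → D.
So from B the first move is to H.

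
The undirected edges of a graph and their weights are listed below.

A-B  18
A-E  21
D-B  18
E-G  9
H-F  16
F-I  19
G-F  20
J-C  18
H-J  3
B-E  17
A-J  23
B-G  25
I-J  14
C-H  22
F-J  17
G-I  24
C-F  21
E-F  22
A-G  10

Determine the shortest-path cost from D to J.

59

Running Dijkstra from D:
D: 0
B: 18  (via D)
E: 35  (via B)
A: 36  (via B)
G: 43  (via B)
F: 57  (via E)
J: 59  (via A)
Shortest route: D–B–A–J = 59.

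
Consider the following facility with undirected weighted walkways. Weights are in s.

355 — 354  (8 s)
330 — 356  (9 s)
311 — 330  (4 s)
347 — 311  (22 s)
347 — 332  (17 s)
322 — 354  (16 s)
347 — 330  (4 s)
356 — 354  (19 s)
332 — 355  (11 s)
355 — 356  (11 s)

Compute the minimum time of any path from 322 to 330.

Candidate routes:
322–354–355–332–347–311–330: 16+8+11+17+22+4 = 78
322–354–355–332–347–330: 16+8+11+17+4 = 56
322–354–356–355–332–347–330: 16+19+11+11+17+4 = 78
322–354–356–330: 16+19+9 = 44
The minimum is 44 s via 322–354–356–330.

44 s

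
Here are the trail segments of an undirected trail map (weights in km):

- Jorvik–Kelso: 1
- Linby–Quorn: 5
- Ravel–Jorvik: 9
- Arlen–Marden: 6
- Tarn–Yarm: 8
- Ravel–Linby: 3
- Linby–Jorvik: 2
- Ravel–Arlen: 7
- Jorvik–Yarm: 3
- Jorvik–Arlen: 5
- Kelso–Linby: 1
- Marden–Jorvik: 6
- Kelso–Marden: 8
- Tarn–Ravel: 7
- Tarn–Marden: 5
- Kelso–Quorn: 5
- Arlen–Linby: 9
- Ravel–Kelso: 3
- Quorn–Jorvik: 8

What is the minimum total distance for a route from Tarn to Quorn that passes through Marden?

Shortest Tarn→Marden: Tarn → Marden = 5
Best Marden to Quorn: Marden → Jorvik → Kelso → Quorn costing 12
Total via Marden: 5 + 12 = 17 km.

17 km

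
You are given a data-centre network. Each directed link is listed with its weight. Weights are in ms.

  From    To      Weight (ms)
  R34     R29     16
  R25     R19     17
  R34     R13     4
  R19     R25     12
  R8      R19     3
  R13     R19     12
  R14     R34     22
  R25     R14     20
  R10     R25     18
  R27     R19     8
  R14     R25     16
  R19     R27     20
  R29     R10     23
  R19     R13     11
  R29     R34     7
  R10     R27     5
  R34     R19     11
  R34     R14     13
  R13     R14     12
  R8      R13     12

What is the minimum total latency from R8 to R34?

46 ms

Shortest distances from R8:
R8: 0
R19: 3  (via R8)
R13: 12  (via R8)
R25: 15  (via R19)
R27: 23  (via R19)
R14: 24  (via R13)
R34: 46  (via R14)
Shortest route: R8–R13–R14–R34 = 46 ms.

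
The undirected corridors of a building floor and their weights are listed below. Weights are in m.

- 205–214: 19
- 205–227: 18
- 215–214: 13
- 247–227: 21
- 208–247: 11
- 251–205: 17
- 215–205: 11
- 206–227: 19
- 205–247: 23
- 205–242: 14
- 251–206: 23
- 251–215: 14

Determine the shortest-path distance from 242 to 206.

51 m

Candidate routes:
242 → 205 → 247 → 227 → 206: 14+23+21+19 = 77
242 → 205 → 227 → 206: 14+18+19 = 51
242 → 205 → 251 → 206: 14+17+23 = 54
242 → 205 → 215 → 251 → 206: 14+11+14+23 = 62
Cheapest is 242 → 205 → 227 → 206 at 51 m.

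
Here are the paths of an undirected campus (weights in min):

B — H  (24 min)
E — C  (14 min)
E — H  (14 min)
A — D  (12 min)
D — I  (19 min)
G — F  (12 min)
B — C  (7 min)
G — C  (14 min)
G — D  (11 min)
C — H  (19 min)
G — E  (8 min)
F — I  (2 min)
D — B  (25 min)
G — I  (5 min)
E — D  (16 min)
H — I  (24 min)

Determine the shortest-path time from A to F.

30 min

Compare a few routes:
A → D → G → I → F: 12+11+5+2 = 30
A → D → G → F: 12+11+12 = 35
A → D → E → G → I → F: 12+16+8+5+2 = 43
A → D → I → F: 12+19+2 = 33
Cheapest is A → D → G → I → F at 30 min.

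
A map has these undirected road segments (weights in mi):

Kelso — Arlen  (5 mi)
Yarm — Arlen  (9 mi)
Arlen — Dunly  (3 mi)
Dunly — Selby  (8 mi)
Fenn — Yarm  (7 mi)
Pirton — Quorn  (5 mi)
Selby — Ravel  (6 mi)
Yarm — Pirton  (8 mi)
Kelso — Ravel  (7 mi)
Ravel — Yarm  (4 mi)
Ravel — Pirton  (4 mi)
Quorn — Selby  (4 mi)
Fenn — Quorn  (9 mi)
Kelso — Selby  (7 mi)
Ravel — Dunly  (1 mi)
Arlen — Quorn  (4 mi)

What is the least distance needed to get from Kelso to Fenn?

18 mi

Compare a few routes:
Kelso → Arlen → Yarm → Fenn: 5+9+7 = 21
Kelso → Arlen → Dunly → Ravel → Yarm → Fenn: 5+3+1+4+7 = 20
Kelso → Arlen → Quorn → Fenn: 5+4+9 = 18
Kelso → Selby → Quorn → Fenn: 7+4+9 = 20
Cheapest is Kelso → Arlen → Quorn → Fenn at 18 mi.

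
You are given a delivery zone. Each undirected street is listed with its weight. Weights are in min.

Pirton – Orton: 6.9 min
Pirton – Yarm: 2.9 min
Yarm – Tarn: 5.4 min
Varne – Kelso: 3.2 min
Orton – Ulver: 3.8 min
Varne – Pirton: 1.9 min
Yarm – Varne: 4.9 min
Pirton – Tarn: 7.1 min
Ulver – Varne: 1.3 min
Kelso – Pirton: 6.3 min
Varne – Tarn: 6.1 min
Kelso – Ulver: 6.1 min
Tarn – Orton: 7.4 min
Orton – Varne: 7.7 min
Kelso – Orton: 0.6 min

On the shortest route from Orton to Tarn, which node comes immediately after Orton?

Enumerating some paths:
Orton–Tarn: 7.4 = 7.4
Orton–Kelso–Varne–Tarn: 0.6+3.2+6.1 = 9.9
The minimum is 7.4 min via Orton–Tarn.
So from Orton the first move is to Tarn.

Tarn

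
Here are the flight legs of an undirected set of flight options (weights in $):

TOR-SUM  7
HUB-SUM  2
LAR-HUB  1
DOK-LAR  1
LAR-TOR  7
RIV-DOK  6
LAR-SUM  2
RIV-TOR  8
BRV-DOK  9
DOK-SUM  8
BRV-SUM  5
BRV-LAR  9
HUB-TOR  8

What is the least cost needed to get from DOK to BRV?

Running Dijkstra from DOK:
DOK: 0
LAR: 1  (via DOK)
HUB: 2  (via LAR)
SUM: 3  (via LAR)
RIV: 6  (via DOK)
BRV: 8  (via SUM)
Shortest route: DOK → LAR → SUM → BRV = $8.

$8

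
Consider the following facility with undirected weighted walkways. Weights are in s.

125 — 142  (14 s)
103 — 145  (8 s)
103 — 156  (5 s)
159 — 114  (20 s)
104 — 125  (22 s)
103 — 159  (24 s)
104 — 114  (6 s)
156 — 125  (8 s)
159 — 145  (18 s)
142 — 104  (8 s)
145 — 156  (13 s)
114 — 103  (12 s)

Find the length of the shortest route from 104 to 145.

26 s

Enumerating some paths:
104 - 114 - 103 - 156 - 145: 6+12+5+13 = 36
104 - 114 - 103 - 145: 6+12+8 = 26
Cheapest is 104 - 114 - 103 - 145 at 26 s.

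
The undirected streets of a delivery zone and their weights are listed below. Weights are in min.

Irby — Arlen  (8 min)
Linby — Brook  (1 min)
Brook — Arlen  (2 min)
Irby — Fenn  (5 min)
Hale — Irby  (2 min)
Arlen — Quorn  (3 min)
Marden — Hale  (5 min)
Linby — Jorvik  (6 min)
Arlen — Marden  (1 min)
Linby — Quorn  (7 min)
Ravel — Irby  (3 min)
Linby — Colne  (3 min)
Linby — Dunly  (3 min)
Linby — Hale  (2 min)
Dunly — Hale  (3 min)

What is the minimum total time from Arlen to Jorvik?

9 min

Settle nodes by increasing distance from Arlen:
Arlen: 0
Marden: 1  (via Arlen)
Brook: 2  (via Arlen)
Quorn: 3  (via Arlen)
Linby: 3  (via Brook)
Hale: 5  (via Linby)
Colne: 6  (via Linby)
Dunly: 6  (via Linby)
Irby: 7  (via Hale)
Jorvik: 9  (via Linby)
Shortest route: Arlen–Brook–Linby–Jorvik = 9 min.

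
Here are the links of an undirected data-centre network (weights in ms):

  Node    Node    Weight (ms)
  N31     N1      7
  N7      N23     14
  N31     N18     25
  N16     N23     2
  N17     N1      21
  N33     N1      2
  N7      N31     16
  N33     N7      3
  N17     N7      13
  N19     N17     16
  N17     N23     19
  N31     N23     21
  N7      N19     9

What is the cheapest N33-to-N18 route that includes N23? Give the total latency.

63 ms

Best N33 to N23: N33–N7–N23 costing 17
Best N23 to N18: N23–N31–N18 costing 46
Total via N23: 17 + 46 = 63 ms.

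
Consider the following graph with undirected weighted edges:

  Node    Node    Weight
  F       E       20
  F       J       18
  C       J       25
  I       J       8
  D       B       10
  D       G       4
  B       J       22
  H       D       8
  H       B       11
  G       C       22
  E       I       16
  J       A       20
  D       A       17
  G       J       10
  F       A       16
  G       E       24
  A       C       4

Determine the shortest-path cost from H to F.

40

Running Dijkstra from H:
H: 0
D: 8  (via H)
B: 11  (via H)
G: 12  (via D)
J: 22  (via G)
A: 25  (via D)
C: 29  (via A)
I: 30  (via J)
E: 36  (via G)
F: 40  (via J)
Shortest route: H–D–G–J–F = 40.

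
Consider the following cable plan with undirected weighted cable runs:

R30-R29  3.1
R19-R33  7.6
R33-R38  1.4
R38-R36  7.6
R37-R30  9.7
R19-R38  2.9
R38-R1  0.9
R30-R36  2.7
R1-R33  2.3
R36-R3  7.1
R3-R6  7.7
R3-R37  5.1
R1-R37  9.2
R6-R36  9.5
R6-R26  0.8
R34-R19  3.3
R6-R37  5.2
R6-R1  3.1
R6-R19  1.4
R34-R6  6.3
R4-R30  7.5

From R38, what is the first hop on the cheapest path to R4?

Compare a few routes:
R38 → R19 → R6 → R36 → R30 → R4: 2.9+1.4+9.5+2.7+7.5 = 24
R38 → R36 → R30 → R4: 7.6+2.7+7.5 = 17.8
R38 → R1 → R6 → R37 → R30 → R4: 0.9+3.1+5.2+9.7+7.5 = 26.4
R38 → R1 → R6 → R36 → R30 → R4: 0.9+3.1+9.5+2.7+7.5 = 23.7
Cheapest is R38 → R36 → R30 → R4 at 17.8.
So from R38 the first move is to R36.

R36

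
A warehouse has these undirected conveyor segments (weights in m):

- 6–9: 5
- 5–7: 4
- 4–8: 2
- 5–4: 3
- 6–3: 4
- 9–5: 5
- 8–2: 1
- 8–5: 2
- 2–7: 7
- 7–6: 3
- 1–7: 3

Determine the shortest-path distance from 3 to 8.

13 m

Settle nodes by increasing distance from 3:
3: 0
6: 4  (via 3)
7: 7  (via 6)
9: 9  (via 6)
1: 10  (via 7)
5: 11  (via 7)
8: 13  (via 5)
Shortest route: 3 → 6 → 7 → 5 → 8 = 13 m.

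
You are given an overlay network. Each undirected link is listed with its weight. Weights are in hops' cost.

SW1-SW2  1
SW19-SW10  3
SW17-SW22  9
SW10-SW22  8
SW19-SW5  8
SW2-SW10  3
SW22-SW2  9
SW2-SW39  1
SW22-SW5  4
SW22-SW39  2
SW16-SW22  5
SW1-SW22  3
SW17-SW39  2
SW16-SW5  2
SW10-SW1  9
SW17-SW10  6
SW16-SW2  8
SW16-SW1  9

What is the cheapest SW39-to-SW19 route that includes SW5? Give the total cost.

Shortest SW39→SW5: SW39 → SW22 → SW5 = 6
Shortest SW5→SW19: SW5 → SW19 = 8
Total via SW5: 6 + 8 = 14 hops' cost.

14 hops' cost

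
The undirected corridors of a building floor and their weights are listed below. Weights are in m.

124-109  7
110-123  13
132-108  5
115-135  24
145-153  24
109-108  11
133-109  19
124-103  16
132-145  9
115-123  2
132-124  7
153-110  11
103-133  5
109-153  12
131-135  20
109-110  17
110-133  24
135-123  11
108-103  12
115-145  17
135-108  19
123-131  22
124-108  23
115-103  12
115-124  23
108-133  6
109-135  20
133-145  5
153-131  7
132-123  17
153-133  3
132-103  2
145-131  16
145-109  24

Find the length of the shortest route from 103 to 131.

15 m

Compare a few routes:
103 - 133 - 145 - 131: 5+5+16 = 26
103 - 133 - 153 - 131: 5+3+7 = 15
103 - 132 - 145 - 133 - 153 - 131: 2+9+5+3+7 = 26
103 - 132 - 108 - 133 - 153 - 131: 2+5+6+3+7 = 23
The minimum is 15 m via 103 - 133 - 153 - 131.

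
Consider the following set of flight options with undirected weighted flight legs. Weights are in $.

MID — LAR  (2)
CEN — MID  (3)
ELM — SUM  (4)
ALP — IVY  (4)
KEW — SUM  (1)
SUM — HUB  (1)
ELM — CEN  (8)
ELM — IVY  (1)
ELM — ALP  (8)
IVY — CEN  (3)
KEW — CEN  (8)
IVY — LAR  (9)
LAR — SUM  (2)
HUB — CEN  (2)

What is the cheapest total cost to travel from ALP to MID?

Running Dijkstra from ALP:
ALP: 0
IVY: 4  (via ALP)
ELM: 5  (via IVY)
CEN: 7  (via IVY)
HUB: 9  (via CEN)
SUM: 9  (via ELM)
MID: 10  (via CEN)
Shortest route: ALP → IVY → CEN → MID = $10.

$10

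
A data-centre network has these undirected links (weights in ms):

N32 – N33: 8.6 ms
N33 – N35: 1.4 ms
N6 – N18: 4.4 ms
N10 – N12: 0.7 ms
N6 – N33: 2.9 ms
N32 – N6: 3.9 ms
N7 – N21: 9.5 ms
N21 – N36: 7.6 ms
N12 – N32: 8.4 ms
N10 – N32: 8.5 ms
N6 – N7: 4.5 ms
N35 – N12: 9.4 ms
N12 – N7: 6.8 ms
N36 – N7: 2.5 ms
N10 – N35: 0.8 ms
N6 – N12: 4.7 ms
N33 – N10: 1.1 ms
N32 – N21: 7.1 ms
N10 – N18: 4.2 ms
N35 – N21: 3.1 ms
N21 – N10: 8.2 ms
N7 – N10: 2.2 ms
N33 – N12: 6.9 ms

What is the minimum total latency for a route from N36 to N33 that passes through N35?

6.9 ms

Best N36 to N35: N36 → N7 → N10 → N35 costing 5.5
Shortest N35→N33: N35 → N33 = 1.4
Total via N35: 5.5 + 1.4 = 6.9 ms.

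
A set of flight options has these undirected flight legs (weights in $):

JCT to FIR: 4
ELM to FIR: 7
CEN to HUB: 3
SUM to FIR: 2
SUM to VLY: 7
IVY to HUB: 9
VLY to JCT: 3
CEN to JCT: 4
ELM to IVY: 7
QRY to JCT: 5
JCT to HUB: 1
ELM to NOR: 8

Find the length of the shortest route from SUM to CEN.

Compare a few routes:
SUM → VLY → JCT → HUB → CEN: 7+3+1+3 = 14
SUM → FIR → JCT → CEN: 2+4+4 = 10
SUM → VLY → JCT → CEN: 7+3+4 = 14
Cheapest is SUM → FIR → JCT → CEN at $10.

$10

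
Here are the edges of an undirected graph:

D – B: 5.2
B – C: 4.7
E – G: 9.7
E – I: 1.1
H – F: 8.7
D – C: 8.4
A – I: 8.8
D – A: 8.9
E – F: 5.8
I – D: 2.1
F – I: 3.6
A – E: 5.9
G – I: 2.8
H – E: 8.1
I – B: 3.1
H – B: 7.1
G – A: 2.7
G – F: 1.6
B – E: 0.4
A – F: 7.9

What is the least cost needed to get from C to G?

9

Shortest distances from C:
C: 0
B: 4.7  (via C)
E: 5.1  (via B)
I: 6.2  (via E)
D: 8.3  (via I)
G: 9  (via I)
Shortest route: C–B–E–I–G = 9.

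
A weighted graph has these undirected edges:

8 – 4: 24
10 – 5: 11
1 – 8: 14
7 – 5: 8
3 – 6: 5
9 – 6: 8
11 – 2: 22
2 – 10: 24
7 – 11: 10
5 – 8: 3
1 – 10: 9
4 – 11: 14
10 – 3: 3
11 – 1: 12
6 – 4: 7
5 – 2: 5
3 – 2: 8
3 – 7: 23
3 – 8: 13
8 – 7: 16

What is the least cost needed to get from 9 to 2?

21

Candidate routes:
9 → 6 → 3 → 8 → 5 → 2: 8+5+13+3+5 = 34
9 → 6 → 3 → 10 → 5 → 2: 8+5+3+11+5 = 32
9 → 6 → 3 → 2: 8+5+8 = 21
The minimum is 21 via 9 → 6 → 3 → 2.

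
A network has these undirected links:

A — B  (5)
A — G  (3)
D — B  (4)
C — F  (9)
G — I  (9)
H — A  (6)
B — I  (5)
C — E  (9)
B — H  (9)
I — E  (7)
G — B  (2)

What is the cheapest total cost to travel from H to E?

21

Running Dijkstra from H:
H: 0
A: 6  (via H)
B: 9  (via H)
G: 9  (via A)
D: 13  (via B)
I: 14  (via B)
E: 21  (via I)
Shortest route: H–B–I–E = 21.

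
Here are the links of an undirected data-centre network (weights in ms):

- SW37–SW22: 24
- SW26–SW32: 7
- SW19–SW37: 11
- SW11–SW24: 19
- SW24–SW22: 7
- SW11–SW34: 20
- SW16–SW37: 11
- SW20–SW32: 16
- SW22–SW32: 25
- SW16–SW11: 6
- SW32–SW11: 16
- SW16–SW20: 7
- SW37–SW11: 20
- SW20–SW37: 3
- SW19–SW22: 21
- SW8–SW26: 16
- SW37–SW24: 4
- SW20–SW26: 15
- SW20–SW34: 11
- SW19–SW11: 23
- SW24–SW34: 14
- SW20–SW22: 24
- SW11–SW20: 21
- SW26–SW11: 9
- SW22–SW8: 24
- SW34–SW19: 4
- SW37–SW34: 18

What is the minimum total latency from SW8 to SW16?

31 ms

Enumerating some paths:
SW8 → SW26 → SW20 → SW16: 16+15+7 = 38
SW8 → SW22 → SW24 → SW37 → SW20 → SW16: 24+7+4+3+7 = 45
SW8 → SW26 → SW11 → SW16: 16+9+6 = 31
SW8 → SW26 → SW20 → SW37 → SW16: 16+15+3+11 = 45
Cheapest is SW8 → SW26 → SW11 → SW16 at 31 ms.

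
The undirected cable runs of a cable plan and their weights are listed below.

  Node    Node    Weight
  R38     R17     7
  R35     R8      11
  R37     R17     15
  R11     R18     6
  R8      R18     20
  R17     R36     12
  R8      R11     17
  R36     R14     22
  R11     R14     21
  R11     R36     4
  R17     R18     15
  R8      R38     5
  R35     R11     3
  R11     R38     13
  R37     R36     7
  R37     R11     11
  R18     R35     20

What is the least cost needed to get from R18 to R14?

Candidate routes:
R18 → R11 → R14: 6+21 = 27
R18 → R11 → R36 → R14: 6+4+22 = 32
Cheapest is R18 → R11 → R14 at 27.

27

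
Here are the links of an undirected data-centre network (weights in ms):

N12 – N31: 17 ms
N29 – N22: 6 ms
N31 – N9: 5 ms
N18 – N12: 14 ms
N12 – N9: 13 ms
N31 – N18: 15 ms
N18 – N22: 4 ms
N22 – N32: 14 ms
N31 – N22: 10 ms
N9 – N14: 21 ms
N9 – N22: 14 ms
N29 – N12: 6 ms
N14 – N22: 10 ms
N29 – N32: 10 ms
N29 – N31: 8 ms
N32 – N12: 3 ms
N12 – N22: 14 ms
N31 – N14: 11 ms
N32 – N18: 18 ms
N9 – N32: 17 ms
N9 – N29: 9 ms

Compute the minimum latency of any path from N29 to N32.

9 ms

Shortest distances from N29:
N29: 0
N22: 6  (via N29)
N12: 6  (via N29)
N31: 8  (via N29)
N32: 9  (via N12)
Shortest route: N29–N12–N32 = 9 ms.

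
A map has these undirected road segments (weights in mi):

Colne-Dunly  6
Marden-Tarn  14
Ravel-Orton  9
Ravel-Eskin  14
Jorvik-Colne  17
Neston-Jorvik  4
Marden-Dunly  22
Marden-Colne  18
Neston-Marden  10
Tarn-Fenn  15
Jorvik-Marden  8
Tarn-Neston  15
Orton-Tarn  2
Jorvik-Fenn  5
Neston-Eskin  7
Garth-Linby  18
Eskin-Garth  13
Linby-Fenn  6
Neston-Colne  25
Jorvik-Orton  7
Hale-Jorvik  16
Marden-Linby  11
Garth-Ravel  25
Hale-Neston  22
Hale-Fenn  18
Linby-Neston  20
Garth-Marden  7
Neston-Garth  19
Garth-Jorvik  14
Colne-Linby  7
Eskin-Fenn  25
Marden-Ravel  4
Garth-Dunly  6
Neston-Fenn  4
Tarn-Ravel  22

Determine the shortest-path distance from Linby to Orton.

Running Dijkstra from Linby:
Linby: 0
Fenn: 6  (via Linby)
Colne: 7  (via Linby)
Neston: 10  (via Fenn)
Marden: 11  (via Linby)
Jorvik: 11  (via Fenn)
Dunly: 13  (via Colne)
Ravel: 15  (via Marden)
Eskin: 17  (via Neston)
Orton: 18  (via Jorvik)
Shortest route: Linby → Fenn → Jorvik → Orton = 18 mi.

18 mi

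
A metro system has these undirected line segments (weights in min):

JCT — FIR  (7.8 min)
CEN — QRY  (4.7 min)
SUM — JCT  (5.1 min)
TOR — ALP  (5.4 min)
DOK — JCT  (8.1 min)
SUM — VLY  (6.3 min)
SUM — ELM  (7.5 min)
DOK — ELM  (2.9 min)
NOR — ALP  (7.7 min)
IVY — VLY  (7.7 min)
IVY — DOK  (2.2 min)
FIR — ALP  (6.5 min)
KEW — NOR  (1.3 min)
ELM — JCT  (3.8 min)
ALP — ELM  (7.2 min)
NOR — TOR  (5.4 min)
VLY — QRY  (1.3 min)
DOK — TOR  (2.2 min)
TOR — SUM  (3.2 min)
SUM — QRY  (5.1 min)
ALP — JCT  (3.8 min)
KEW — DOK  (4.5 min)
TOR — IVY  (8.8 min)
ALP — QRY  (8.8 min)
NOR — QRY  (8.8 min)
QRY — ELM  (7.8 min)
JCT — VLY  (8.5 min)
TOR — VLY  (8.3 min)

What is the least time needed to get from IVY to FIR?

16.3 min

Enumerating some paths:
IVY–DOK–ELM–JCT–FIR: 2.2+2.9+3.8+7.8 = 16.7
IVY–DOK–TOR–ALP–FIR: 2.2+2.2+5.4+6.5 = 16.3
The minimum is 16.3 min via IVY–DOK–TOR–ALP–FIR.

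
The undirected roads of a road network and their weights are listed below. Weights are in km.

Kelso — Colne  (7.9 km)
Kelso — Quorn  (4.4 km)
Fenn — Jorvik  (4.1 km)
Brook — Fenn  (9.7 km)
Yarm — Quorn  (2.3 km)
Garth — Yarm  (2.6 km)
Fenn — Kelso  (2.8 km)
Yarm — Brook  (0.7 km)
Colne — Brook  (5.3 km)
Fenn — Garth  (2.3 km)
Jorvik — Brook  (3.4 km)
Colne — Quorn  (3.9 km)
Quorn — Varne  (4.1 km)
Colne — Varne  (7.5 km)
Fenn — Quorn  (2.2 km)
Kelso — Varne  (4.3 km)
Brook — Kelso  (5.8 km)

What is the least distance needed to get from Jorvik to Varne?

10.4 km

Shortest distances from Jorvik:
Jorvik: 0
Brook: 3.4  (via Jorvik)
Fenn: 4.1  (via Jorvik)
Yarm: 4.1  (via Brook)
Quorn: 6.3  (via Fenn)
Garth: 6.4  (via Fenn)
Kelso: 6.9  (via Fenn)
Colne: 8.7  (via Brook)
Varne: 10.4  (via Quorn)
Shortest route: Jorvik → Fenn → Quorn → Varne = 10.4 km.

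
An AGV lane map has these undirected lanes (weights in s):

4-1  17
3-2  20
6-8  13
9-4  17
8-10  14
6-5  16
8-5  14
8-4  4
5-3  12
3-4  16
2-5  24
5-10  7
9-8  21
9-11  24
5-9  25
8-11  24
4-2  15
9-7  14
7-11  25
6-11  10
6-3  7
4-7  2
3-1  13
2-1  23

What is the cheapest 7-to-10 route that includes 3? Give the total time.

Best 7 to 3: 7 → 4 → 3 costing 18
Best 3 to 10: 3 → 5 → 10 costing 19
Total via 3: 18 + 19 = 37 s.

37 s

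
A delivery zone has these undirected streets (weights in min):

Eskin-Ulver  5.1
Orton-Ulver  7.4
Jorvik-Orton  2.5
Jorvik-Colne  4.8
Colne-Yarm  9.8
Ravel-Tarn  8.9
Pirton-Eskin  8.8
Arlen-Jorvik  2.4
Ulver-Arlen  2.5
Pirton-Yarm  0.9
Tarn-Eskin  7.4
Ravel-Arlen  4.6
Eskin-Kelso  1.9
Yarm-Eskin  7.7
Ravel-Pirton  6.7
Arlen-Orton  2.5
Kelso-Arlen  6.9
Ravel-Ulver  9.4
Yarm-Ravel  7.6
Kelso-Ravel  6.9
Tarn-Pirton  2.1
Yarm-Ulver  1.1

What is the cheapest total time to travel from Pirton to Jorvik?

6.9 min

Settle nodes by increasing distance from Pirton:
Pirton: 0
Yarm: 0.9  (via Pirton)
Ulver: 2  (via Yarm)
Tarn: 2.1  (via Pirton)
Arlen: 4.5  (via Ulver)
Ravel: 6.7  (via Pirton)
Jorvik: 6.9  (via Arlen)
Shortest route: Pirton → Yarm → Ulver → Arlen → Jorvik = 6.9 min.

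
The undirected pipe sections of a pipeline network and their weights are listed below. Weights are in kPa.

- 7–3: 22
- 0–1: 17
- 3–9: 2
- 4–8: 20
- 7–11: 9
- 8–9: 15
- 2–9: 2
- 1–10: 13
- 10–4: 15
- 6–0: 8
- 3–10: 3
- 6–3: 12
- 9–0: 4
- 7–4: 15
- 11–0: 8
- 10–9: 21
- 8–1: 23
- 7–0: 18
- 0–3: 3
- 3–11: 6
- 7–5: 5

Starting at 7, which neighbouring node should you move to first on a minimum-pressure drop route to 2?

Enumerating some paths:
7 → 11 → 3 → 9 → 2: 9+6+2+2 = 19
7 → 11 → 0 → 9 → 2: 9+8+4+2 = 23
Cheapest is 7 → 11 → 3 → 9 → 2 at 19 kPa.
So from 7 the first move is to 11.

11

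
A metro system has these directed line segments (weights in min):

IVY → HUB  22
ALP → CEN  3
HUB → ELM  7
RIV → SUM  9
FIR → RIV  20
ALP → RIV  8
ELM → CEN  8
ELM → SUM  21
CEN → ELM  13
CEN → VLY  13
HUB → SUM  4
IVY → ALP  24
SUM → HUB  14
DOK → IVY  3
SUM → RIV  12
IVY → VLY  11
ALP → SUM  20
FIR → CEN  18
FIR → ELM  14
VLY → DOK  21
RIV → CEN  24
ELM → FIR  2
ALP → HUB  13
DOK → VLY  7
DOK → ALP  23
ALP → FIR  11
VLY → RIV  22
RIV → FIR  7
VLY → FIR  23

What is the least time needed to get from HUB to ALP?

72 min

Candidate routes:
HUB - ELM - CEN - VLY - DOK - ALP: 7+8+13+21+23 = 72
HUB - ELM - CEN - VLY - DOK - IVY - ALP: 7+8+13+21+3+24 = 76
The minimum is 72 min via HUB - ELM - CEN - VLY - DOK - ALP.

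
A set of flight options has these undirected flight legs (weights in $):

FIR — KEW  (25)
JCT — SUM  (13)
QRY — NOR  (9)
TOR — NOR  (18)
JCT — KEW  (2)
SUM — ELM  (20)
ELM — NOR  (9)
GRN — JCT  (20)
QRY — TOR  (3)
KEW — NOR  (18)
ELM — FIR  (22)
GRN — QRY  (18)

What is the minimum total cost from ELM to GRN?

Candidate routes:
ELM–NOR–QRY–GRN: 9+9+18 = 36
ELM–NOR–TOR–QRY–GRN: 9+18+3+18 = 48
The minimum is $36 via ELM–NOR–QRY–GRN.

$36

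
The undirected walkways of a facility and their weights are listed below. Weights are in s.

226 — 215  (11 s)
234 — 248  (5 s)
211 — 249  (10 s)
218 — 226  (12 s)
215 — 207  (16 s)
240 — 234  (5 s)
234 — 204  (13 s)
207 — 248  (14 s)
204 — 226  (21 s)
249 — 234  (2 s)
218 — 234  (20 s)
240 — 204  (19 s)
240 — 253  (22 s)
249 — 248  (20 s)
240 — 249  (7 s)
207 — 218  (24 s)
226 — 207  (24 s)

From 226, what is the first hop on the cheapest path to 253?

Candidate routes:
226–204–234–240–253: 21+13+5+22 = 61
226–204–240–253: 21+19+22 = 62
226–218–234–240–253: 12+20+5+22 = 59
The minimum is 59 s via 226–218–234–240–253.
So from 226 the first move is to 218.

218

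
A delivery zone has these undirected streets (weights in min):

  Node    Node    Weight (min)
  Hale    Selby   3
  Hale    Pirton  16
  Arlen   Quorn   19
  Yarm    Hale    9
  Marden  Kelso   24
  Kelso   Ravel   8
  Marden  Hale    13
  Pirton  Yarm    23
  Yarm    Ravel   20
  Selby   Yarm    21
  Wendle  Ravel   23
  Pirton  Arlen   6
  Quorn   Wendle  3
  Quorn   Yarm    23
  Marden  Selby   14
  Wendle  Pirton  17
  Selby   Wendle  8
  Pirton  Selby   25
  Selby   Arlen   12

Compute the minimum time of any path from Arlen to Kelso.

50 min

Running Dijkstra from Arlen:
Arlen: 0
Pirton: 6  (via Arlen)
Selby: 12  (via Arlen)
Hale: 15  (via Selby)
Quorn: 19  (via Arlen)
Wendle: 20  (via Selby)
Yarm: 24  (via Hale)
Marden: 26  (via Selby)
Ravel: 43  (via Wendle)
Kelso: 50  (via Marden)
Shortest route: Arlen → Selby → Marden → Kelso = 50 min.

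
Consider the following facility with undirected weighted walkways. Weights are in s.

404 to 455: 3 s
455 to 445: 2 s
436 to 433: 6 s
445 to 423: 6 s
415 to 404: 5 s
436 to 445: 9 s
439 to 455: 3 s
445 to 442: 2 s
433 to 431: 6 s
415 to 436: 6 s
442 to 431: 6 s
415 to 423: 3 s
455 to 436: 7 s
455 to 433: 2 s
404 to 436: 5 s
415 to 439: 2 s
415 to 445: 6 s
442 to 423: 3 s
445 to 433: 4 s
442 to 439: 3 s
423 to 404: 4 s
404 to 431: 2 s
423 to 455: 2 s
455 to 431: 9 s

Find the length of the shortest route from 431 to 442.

Shortest distances from 431:
431: 0
404: 2  (via 431)
455: 5  (via 404)
433: 6  (via 431)
423: 6  (via 404)
442: 6  (via 431)
Shortest route: 431–442 = 6 s.

6 s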